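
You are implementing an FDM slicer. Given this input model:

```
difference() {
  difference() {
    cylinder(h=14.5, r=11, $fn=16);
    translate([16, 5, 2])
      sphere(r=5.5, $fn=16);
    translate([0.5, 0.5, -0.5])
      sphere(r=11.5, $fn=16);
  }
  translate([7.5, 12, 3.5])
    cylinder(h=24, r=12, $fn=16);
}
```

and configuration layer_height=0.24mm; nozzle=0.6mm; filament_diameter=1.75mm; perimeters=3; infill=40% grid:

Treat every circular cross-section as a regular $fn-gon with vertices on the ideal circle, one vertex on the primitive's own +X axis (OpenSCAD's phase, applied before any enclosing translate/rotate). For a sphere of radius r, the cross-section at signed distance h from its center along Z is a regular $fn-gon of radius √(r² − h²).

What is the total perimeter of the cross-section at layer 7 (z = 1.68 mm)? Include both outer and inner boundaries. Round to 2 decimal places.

51.97 mm

At z = 1.68 mm: the r=11 cylinder gives a regular 16-gon of circumradius 11 (constant along its height) (perimeter = 2·16·11.000·sin(180°/16) = 68.67 mm); the sphere at (16, 5): section is a regular 16-gon, circumradius = √(r²−h²) = √(5.5²−0.32²) = 5.491 (perimeter = 2·16·5.491·sin(180°/16) = 34.28 mm); the sphere at (0.5, 0.5): section is a regular 16-gon, circumradius = √(r²−h²) = √(11.5²−2.18²) = 11.291 (perimeter = 2·16·11.291·sin(180°/16) = 70.49 mm); Subtracting the remaining from the first: starting from the r=11 cylinder, the r=5.5 sphere at (16, 5) misses the remaining region (no effect); the r=11.5 sphere at (0.5, 0.5) partially overlaps it — only the 363.38 mm² overlap (of its 390.33 mm²) is removed, clipping the outline — boundary = 51.97 mm; the cylinder at (7.5, 12) is absent (z outside [3.5, 27.5]); After the difference (first − rest): none of the subtracted shapes is present at this height, so the result so far is unchanged — boundary = 51.97 mm. Overall, the cross-section is a single solid region. Total boundary length (outer) = 51.97 mm.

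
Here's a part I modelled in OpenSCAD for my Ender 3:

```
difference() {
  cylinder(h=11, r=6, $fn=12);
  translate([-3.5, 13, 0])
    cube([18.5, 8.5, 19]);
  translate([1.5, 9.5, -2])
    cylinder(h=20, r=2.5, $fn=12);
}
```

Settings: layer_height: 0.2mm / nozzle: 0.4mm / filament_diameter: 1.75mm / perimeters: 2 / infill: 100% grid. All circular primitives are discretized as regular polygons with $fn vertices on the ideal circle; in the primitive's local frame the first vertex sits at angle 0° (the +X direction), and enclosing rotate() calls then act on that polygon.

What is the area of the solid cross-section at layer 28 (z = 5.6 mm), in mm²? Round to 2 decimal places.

At z = 5.6 mm: the r=6 cylinder contributes a regular 12-gon of circumradius 6 (area = (12/2)·6.000²·sin(360°/12) = 108.00 mm²); the 18.5×8.5 cube at (-3.5, 13) contributes its full rectangle (area 157.25 mm²); the r=2.5 cylinder at (1.5, 9.5) contributes a regular 12-gon of circumradius 2.5 (area = (12/2)·2.500²·sin(360°/12) = 18.75 mm²); Subtracting the remaining from the first: starting from the r=6 cylinder (108.00 mm²), the 18.5×8.5 cube at (-3.5, 13) misses the remaining region (no effect); the r=2.5 cylinder at (1.5, 9.5) misses the remaining region (no effect) — area = 108.00 mm². Overall, the cross-section is a single solid region. Net area = 108.00 mm².

108.00 mm²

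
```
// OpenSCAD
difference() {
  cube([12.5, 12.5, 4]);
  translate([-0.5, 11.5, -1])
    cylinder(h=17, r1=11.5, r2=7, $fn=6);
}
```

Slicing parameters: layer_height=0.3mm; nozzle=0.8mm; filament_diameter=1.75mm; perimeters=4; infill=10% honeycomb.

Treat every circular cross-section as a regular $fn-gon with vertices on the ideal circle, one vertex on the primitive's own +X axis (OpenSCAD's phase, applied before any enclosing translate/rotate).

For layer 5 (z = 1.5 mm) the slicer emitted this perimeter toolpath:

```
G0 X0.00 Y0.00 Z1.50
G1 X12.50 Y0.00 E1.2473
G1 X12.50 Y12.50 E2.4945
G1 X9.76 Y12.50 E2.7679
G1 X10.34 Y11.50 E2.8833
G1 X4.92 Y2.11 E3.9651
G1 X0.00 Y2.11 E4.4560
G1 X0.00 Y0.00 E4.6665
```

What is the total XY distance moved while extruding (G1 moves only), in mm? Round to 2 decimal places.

Sum the Euclidean lengths of each G1 segment: total = 46.77 mm.

46.77 mm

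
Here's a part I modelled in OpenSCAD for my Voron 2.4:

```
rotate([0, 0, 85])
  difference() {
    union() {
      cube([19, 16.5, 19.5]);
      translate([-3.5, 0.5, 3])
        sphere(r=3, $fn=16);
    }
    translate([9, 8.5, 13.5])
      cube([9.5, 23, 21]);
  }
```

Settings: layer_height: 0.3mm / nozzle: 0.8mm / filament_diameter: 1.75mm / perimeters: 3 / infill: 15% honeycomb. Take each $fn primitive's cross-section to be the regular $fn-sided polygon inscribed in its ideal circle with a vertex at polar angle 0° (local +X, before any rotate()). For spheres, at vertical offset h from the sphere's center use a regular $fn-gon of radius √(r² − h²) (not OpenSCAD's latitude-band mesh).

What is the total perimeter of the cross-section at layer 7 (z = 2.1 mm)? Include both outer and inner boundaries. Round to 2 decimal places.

88.87 mm

At z = 2.1 mm: the 19×16.5 cube contributes its full rectangle (perimeter 71.00 mm); the r=3 sphere at (-3.5, 0.5) contributes a regular 16-gon of circumradius √(3²−0.9²) = 2.862 (perimeter = 2·16·2.862·sin(180°/16) = 17.87 mm); Taking the union: the 2 present regions are separate (no shared area or edge), so areas and boundary lengths simply add and each stays a separate island — boundary = 88.87 mm; the cube at (9, 8.5) is not intersected at this z (z outside [13.5, 34.5]); Taking the first minus the rest: none of the subtracted shapes is present at this height, so that combined region is unchanged — boundary = 88.87 mm; (rotated 85° about Z; rotation is an isometry so areas/perimeters/island counts are preserved). Overall, the cross-section has 2 separate islands. Total boundary length (outer) = 88.87 mm.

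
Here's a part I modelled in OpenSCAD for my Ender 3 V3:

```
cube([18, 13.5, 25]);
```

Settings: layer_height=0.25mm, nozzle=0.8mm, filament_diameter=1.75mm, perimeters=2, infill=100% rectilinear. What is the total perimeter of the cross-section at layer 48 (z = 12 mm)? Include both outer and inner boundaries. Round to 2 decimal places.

At z = 12 mm: the 18×13.5 cube contributes its full rectangle (perimeter 63.00 mm). Overall, the cross-section is a single solid region. Total boundary length (outer) = 63.00 mm.

63.00 mm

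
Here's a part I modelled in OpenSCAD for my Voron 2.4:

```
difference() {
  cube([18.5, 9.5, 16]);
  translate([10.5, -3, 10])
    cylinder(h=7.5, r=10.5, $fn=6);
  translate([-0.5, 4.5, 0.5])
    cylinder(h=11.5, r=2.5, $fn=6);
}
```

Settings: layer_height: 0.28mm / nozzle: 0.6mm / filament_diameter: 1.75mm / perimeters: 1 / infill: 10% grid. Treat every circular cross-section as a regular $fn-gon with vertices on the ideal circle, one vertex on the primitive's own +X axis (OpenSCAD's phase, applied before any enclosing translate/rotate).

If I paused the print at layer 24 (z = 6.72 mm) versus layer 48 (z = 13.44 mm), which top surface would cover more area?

Layer 24 (z = 6.72): the cube is present — its section is the full 18.5×9.5 rectangle (area 175.75 mm²); the cylinder at (10.5, -3) is not intersected at this z (z outside [10, 17.5]); the r=2.5 cylinder at (-0.5, 4.5) contributes a regular 6-gon of circumradius 2.5 (area = (6/2)·2.500²·sin(360°/6) = 16.24 mm²); After the difference (first − rest): starting from the 18.5×9.5 cube (175.75 mm²), the r=2.5 cylinder at (-0.5, 4.5) partially overlaps it — only the 5.95 mm² overlap (of its 16.24 mm²) is removed, clipping the outline — area = 169.80 mm². So its area = 169.80 mm². Layer 48 (z = 13.44): the 18.5×9.5 cube contributes its full rectangle (area 175.75 mm²); the r=10.5 cylinder at (10.5, -3) contributes a regular 6-gon of circumradius 10.5 (area = (6/2)·10.500²·sin(360°/6) = 286.44 mm²); the cylinder at (-0.5, 4.5) does not reach this height (z outside [0.5, 12]); Taking the first minus the rest: starting from the 18.5×9.5 cube (175.75 mm²), the r=10.5 cylinder at (10.5, -3) partially overlaps it — only the 84.90 mm² overlap (of its 286.44 mm²) is removed, clipping the outline — area = 90.85 mm². So its area = 90.85 mm². Layer 24 is larger (169.80 vs 90.85 mm²).

layer 24 (z = 6.72 mm)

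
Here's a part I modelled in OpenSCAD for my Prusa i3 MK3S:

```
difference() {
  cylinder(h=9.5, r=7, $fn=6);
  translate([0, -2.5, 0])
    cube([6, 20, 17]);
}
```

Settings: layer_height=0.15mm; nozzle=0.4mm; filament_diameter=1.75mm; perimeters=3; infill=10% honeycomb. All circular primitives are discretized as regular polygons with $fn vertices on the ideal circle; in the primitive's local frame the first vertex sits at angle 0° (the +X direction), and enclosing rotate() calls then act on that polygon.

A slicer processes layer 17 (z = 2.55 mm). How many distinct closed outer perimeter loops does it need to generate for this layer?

2

At z = 2.55 mm: the r=7 cylinder contributes a regular 6-gon of circumradius 7; the 6×20 cube at (0, -2.5) contributes its full rectangle; Subtracting the remaining from the first: starting from the r=7 cylinder, the 6×20 cube at (0, -2.5) partially overlaps it — only the 45.79 mm² overlap (of its 120.00 mm²) is removed, clipping the outline — 2 connected regions. The result has 2 disconnected regions.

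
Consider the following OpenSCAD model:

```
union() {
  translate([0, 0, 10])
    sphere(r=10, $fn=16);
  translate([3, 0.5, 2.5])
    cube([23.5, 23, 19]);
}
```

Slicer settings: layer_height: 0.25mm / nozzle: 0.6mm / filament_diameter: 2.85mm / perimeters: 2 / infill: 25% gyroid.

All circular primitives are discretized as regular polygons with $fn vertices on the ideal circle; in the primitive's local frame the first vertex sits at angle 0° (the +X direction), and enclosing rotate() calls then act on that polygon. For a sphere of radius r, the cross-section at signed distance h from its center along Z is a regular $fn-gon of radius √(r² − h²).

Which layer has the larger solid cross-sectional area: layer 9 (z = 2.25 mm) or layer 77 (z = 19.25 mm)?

layer 77 (z = 19.25 mm)

Layer 9 (z = 2.25): the r=10 sphere slices to a regular 16-gon of circumradius 6.320 (√(r²−h²) with h=7.75 from center) (area = (16/2)·6.320²·sin(360°/16) = 122.27 mm²); the cube at (3, 0.5) is not intersected at this z (z outside [2.5, 21.5]); Merging all regions: only the r=10 sphere is present, so the union is just that shape — area = 122.27 mm². So its area = 122.27 mm². Layer 77 (z = 19.25): the r=10 sphere slices to a regular 16-gon of circumradius 3.800 (√(r²−h²) with h=9.25 from center) (area = (16/2)·3.800²·sin(360°/16) = 44.20 mm²); the cube at (3, 0.5) (footprint 23.5×23) is included at this height (area 540.50 mm²); Merging all regions: the regions partially overlap — summed areas 584.70 mm² minus the doubly-counted overlap 0.77 mm² gives 583.93 mm² — area = 583.93 mm². So its area = 583.93 mm². Layer 77 is larger (583.93 vs 122.27 mm²).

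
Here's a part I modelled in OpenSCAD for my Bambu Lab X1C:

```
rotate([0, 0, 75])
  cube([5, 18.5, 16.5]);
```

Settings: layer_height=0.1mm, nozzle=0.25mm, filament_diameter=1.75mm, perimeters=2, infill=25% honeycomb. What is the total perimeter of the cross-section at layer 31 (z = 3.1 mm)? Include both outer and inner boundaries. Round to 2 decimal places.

At z = 3.1 mm: the 5×18.5 cube contributes its full rectangle (perimeter 47.00 mm); (whole slice rotated 75° about Z — lengths, areas and connectivity unchanged). Overall, the cross-section is a single solid region. Total boundary length (outer) = 47.00 mm.

47.00 mm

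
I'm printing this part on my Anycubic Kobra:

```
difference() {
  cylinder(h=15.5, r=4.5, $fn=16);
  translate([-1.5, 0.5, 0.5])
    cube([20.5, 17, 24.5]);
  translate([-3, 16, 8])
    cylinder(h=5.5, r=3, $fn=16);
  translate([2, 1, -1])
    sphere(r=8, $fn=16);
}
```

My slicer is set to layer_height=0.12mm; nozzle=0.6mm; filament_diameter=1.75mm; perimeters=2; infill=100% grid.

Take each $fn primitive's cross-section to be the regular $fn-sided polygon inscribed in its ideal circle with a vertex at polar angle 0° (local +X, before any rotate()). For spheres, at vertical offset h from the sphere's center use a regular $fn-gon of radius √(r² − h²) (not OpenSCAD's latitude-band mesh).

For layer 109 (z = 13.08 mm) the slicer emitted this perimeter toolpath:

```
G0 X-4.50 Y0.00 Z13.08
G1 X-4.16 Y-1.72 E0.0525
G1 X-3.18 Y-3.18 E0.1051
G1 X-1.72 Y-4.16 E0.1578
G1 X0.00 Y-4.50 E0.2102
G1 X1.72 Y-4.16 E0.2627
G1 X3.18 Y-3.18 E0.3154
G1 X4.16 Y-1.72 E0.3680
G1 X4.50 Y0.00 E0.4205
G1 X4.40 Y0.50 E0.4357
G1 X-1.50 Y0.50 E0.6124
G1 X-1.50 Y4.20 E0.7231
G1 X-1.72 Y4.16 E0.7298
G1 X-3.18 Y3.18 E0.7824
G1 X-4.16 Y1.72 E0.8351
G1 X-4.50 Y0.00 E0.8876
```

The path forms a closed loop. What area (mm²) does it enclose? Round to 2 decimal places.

Apply the shoelace formula to the sequence of (X, Y) vertices; enclosed area = 42.94 mm².

42.94 mm²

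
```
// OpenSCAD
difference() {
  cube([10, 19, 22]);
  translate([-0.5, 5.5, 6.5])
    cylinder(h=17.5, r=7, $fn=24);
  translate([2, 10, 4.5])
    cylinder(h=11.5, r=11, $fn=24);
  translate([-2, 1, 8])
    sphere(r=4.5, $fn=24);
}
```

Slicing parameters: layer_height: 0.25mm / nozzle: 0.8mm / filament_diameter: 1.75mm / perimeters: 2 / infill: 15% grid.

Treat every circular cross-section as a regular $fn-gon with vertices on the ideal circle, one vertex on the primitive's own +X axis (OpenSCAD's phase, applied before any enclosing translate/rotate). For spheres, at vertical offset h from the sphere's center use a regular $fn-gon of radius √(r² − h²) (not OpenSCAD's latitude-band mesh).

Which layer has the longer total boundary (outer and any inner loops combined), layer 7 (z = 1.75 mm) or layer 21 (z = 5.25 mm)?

Layer 7 (z = 1.75): the 10×19 cube contributes its full rectangle (perimeter 58.00 mm); the cylinder at (-0.5, 5.5) is not intersected at this z (z outside [6.5, 24]); the cylinder at (2, 10) is not intersected at this z (z outside [4.5, 16]); the sphere at (-2, 1) is absent (|z−center|=6.250 > r=4.5); Taking the first minus the rest: none of the subtracted shapes is present at this height, so the 10×19 cube is unchanged — boundary = 58.00 mm. So its perimeter = 58.00 mm. Layer 21 (z = 5.25): the cube is present — its section is the full 10×19 rectangle (perimeter 58.00 mm); the cylinder at (-0.5, 5.5) does not reach this height (z outside [6.5, 24]); the r=11 cylinder at (2, 10) gives a regular 24-gon of circumradius 11 (constant along its height) (perimeter = 2·24·11.000·sin(180°/24) = 68.92 mm); the r=4.5 sphere at (-2, 1) contributes a regular 24-gon of circumradius √(4.5²−2.75²) = 3.562 (perimeter = 2·24·3.562·sin(180°/24) = 22.32 mm); Subtracting the remaining from the first: starting from the 10×19 cube, the r=11 cylinder at (2, 10) partially overlaps it — only the 184.86 mm² overlap (of its 375.81 mm²) is removed, clipping the outline; the r=4.5 sphere at (-2, 1) misses the remaining region (no effect) — boundary = 16.32 mm. So its perimeter = 16.32 mm. Layer 7 is larger (58.00 vs 16.32 mm).

layer 7 (z = 1.75 mm)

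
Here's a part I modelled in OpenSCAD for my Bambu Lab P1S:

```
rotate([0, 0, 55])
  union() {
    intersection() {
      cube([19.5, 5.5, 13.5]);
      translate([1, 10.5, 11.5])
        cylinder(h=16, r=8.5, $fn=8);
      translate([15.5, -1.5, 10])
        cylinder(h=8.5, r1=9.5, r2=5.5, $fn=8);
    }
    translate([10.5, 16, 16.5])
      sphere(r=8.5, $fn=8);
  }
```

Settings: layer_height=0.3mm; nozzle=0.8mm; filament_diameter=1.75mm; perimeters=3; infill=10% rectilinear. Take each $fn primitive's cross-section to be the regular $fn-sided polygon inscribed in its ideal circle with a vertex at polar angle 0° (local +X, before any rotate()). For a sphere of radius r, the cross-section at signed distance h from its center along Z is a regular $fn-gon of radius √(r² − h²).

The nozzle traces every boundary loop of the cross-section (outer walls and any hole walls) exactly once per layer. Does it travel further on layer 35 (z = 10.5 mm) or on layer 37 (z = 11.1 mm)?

Layer 35 (z = 10.5): the cube is present — its section is the full 19.5×5.5 rectangle (perimeter 50.00 mm); the cylinder at (1, 10.5) is not intersected at this z (z outside [11.5, 27.5]); the cone at (15.5, -1.5) (r1=9.5→r2=5.5) has section circumradius 9.265 here — a regular 8-gon (perimeter = 2·8·9.265·sin(180°/8) = 56.73 mm); After intersecting: at least one operand is absent at this height, so nothing remains; the sphere at (10.5, 16): section is a regular 8-gon, circumradius = √(r²−h²) = √(8.5²−6²) = 6.021 (perimeter = 2·8·6.021·sin(180°/8) = 36.86 mm); Merging all regions: only the r=8.5 sphere at (10.5, 16) is present, so the union is just that shape — boundary = 36.86 mm; (rotated 55° about Z; rotation is an isometry so areas/perimeters/island counts are preserved). So its perimeter = 36.86 mm. Layer 37 (z = 11.1): the cube (footprint 19.5×5.5) is included at this height (perimeter 50.00 mm); the cylinder at (1, 10.5) does not reach this height (z outside [11.5, 27.5]); the cone at (15.5, -1.5) contributes a regular 8-gon of circumradius 8.982 (interpolated between r1=9.5 and r2=5.5 at t=0.129) (perimeter = 2·8·8.982·sin(180°/8) = 55.00 mm); Taking the intersection: at least one operand is absent at this height, so nothing remains; the r=8.5 sphere at (10.5, 16) contributes a regular 8-gon of circumradius √(8.5²−5.4²) = 6.564 (perimeter = 2·8·6.564·sin(180°/8) = 40.19 mm); Combining (union): only the r=8.5 sphere at (10.5, 16) is present, so the union is just that shape — boundary = 40.19 mm; (whole slice rotated 55° about Z — lengths, areas and connectivity unchanged). So its perimeter = 40.19 mm. Layer 37 is larger (40.19 vs 36.86 mm).

layer 37 (z = 11.1 mm)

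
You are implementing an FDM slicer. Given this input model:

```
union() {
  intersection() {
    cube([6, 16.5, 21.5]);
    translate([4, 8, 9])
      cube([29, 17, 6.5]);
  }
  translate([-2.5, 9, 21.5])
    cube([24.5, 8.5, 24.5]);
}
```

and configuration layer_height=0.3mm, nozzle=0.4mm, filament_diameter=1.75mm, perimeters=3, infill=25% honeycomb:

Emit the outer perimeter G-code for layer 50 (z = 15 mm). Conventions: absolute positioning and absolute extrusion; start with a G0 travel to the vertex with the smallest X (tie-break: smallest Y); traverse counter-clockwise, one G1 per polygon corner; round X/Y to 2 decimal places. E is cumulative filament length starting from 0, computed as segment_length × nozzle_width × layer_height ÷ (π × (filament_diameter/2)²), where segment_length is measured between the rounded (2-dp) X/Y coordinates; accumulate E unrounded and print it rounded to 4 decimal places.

At z = 15 mm: the cube is present — its section is the full 6×16.5 rectangle; the 29×17 cube at (4, 8) contributes its full rectangle; Taking the intersection: the 29×17 cube at (4, 8) partially overlaps the 6×16.5 cube; clipping to the common part keeps 17.00 mm² — 1 connected region; the cube at (-2.5, 9) does not reach this height (z outside [21.5, 46]); Taking the union: only that combined region is present, so the union is just that shape — 1 connected region. The outline is a single polygon with 4 vertices. Extrusion per mm of travel: 0.4 × 0.3 / (π × 0.875²) = 0.049890. Accumulating E over each segment gives final E = 1.0477.

G0 X4.00 Y8.00 Z15.00
G1 X6.00 Y8.00 E0.0998
G1 X6.00 Y16.50 E0.5238
G1 X4.00 Y16.50 E0.6236
G1 X4.00 Y8.00 E1.0477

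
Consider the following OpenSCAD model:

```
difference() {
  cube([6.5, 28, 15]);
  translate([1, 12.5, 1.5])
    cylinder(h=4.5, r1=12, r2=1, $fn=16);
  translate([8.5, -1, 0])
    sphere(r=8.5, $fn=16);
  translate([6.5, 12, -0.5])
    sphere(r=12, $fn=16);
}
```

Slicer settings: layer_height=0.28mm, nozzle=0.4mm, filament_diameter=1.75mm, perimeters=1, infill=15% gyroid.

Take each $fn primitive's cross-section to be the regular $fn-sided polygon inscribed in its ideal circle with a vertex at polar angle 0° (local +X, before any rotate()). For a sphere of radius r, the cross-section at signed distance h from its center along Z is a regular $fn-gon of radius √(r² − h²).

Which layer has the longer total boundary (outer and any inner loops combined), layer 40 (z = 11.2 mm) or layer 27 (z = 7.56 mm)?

layer 40 (z = 11.2 mm)

Layer 40 (z = 11.2): the 6.5×28 cube contributes its full rectangle (perimeter 69.00 mm); the cone at (1, 12.5) is not intersected at this z (z outside [1.5, 6]); the sphere at (8.5, -1) does not reach this height (|z−center|=11.200 > r=8.5); the r=12 sphere at (6.5, 12) contributes a regular 16-gon of circumradius √(12²−11.7²) = 2.666 (perimeter = 2·16·2.666·sin(180°/16) = 16.65 mm); After the difference (first − rest): starting from the 6.5×28 cube, the r=12 sphere at (6.5, 12) partially overlaps it — only the 10.88 mm² overlap (of its 21.77 mm²) is removed, clipping the outline — boundary = 71.99 mm. So its perimeter = 71.99 mm. Layer 27 (z = 7.56): the cube (footprint 6.5×28) is included at this height (perimeter 69.00 mm); the cone at (1, 12.5) is not intersected at this z (z outside [1.5, 6]); the r=8.5 sphere at (8.5, -1) contributes a regular 16-gon of circumradius √(8.5²−7.56²) = 3.885 (perimeter = 2·16·3.885·sin(180°/16) = 24.26 mm); the sphere at (6.5, 12): section is a regular 16-gon, circumradius = √(r²−h²) = √(12²−8.06²) = 8.890 (perimeter = 2·16·8.890·sin(180°/16) = 55.50 mm); Subtracting the remaining from the first: starting from the 6.5×28 cube, the r=8.5 sphere at (8.5, -1) partially overlaps it — only the 2.46 mm² overlap (of its 46.22 mm²) is removed, clipping the outline; the r=12 sphere at (6.5, 12) partially overlaps it — only the 102.63 mm² overlap (of its 241.97 mm²) is removed, clipping the outline — boundary = 52.91 mm. So its perimeter = 52.91 mm. Layer 40 is larger (71.99 vs 52.91 mm).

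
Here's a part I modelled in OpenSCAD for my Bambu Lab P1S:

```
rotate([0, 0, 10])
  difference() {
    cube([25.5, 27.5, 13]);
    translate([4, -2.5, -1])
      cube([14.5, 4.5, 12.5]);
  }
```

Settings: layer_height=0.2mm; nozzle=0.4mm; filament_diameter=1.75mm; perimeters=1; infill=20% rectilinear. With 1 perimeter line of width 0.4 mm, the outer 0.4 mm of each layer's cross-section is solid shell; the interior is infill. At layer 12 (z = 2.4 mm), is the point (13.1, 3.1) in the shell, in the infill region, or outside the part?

At z = 2.4 mm: the cube (footprint 25.5×27.5) is included at this height; the cube at (4, -2.5) is present — its section is the full 14.5×4.5 rectangle; After the difference (first − rest): starting from the 25.5×27.5 cube, the 14.5×4.5 cube at (4, -2.5) partially overlaps it — only the 29.00 mm² overlap (of its 65.25 mm²) is removed, clipping the outline — 1 connected region; (whole slice rotated 10° about Z — lengths, areas and connectivity unchanged). Overall, the cross-section is a single solid region. Undo the 10° rotation: the query point maps to (13.439, 0.778) in the un-rotated model frame. The nearest boundary edge runs (18.50, 2.00)→(4.00, 2.00); distance from the point to it = 1.22 mm. The point is not inside any of the regions above, so it lies outside the cross-section (1.22 mm from the nearest boundary).

outside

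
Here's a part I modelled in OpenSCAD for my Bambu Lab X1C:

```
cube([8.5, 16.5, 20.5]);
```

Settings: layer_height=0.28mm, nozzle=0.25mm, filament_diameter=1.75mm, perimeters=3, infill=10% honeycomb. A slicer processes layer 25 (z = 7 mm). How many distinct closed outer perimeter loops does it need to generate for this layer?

At z = 7 mm: the 8.5×16.5 cube contributes its full rectangle. The result has 1 disconnected region.

1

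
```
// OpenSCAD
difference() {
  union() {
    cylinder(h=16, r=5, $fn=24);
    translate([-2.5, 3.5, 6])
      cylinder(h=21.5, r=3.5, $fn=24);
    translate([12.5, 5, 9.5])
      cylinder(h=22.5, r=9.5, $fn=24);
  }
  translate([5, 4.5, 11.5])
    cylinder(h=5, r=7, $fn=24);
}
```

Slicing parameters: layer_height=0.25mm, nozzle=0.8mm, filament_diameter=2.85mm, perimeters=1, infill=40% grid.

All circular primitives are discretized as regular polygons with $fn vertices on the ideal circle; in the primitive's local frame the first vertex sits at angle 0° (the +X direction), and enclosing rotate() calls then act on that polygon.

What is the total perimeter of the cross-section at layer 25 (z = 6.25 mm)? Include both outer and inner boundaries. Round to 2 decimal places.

At z = 6.25 mm: the r=5 cylinder contributes a regular 24-gon of circumradius 5 (perimeter = 2·24·5.000·sin(180°/24) = 31.33 mm); the r=3.5 cylinder at (-2.5, 3.5) contributes a regular 24-gon of circumradius 3.5 (perimeter = 2·24·3.500·sin(180°/24) = 21.93 mm); the cylinder at (12.5, 5) is not intersected at this z (z outside [9.5, 32]); Taking the union: the regions partially overlap (shared area 20.64 mm²), so the edge portions inside another operand are dropped and the merged outline is re-measured after clipping — boundary = 36.14 mm; the cylinder at (5, 4.5) does not reach this height (z outside [11.5, 16.5]); Subtracting the remaining from the first: none of the subtracted shapes is present at this height, so the result so far is unchanged — boundary = 36.14 mm. Overall, the cross-section is a single solid region. Total boundary length (outer) = 36.14 mm.

36.14 mm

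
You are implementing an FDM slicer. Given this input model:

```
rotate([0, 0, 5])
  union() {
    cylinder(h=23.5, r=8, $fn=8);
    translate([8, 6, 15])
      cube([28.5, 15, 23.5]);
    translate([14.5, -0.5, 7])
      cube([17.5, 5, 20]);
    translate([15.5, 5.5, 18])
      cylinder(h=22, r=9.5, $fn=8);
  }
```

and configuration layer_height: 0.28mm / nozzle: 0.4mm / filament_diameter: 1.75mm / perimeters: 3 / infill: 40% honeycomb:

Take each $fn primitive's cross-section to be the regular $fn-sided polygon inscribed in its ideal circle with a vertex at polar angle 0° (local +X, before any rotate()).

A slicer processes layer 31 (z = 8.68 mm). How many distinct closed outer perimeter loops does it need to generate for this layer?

At z = 8.68 mm: the cylinder: section is a regular 8-gon, circumradius r=8; the cube at (8, 6) is absent (z outside [15, 38.5]); the cube at (14.5, -0.5) is present — its section is the full 17.5×5 rectangle; the cylinder at (15.5, 5.5) does not reach this height (z outside [18, 40]); Merging all regions: the 2 present regions are separate (no shared area or edge), so areas and boundary lengths simply add and each stays a separate island — 2 connected regions; (rotated 5° about Z; rotation is an isometry so areas/perimeters/island counts are preserved). The result has 2 disconnected regions.

2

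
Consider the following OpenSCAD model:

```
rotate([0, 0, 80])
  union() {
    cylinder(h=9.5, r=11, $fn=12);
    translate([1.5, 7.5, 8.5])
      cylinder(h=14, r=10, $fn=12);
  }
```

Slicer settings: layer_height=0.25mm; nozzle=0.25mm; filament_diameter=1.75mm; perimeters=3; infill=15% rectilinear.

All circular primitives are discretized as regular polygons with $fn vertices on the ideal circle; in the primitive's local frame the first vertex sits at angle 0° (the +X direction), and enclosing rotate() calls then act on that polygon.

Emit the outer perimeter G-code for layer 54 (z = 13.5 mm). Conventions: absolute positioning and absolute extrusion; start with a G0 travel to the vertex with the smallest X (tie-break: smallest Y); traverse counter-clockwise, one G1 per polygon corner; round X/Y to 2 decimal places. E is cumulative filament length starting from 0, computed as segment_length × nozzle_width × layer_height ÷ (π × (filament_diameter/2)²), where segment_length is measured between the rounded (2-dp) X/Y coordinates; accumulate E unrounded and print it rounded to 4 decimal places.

At z = 13.5 mm: the cylinder is not intersected at this z (z outside [0, 9.5]); the r=10 cylinder at (1.5, 7.5) contributes a regular 12-gon of circumradius 10; Taking the union: only the r=10 cylinder at (1.5, 7.5) is present, so the union is just that shape — 1 connected region; (rotated 80° about Z; rotation is an isometry so areas/perimeters/island counts are preserved). The outline is a single polygon with 12 vertices. Extrusion per mm of travel: 0.25 × 0.25 / (π × 0.875²) = 0.025984. Accumulating E over each segment gives final E = 1.6140.

G0 X-16.97 Y4.52 Z13.50
G1 X-16.52 Y-0.64 E0.1346
G1 X-13.55 Y-4.88 E0.2691
G1 X-8.86 Y-7.07 E0.4036
G1 X-3.71 Y-6.62 E0.5379
G1 X0.53 Y-3.65 E0.6724
G1 X2.72 Y1.04 E0.8069
G1 X2.27 Y6.20 E0.9415
G1 X-0.70 Y10.44 E1.0760
G1 X-5.39 Y12.63 E1.2105
G1 X-10.55 Y12.18 E1.3451
G1 X-14.79 Y9.21 E1.4797
G1 X-16.97 Y4.52 E1.6140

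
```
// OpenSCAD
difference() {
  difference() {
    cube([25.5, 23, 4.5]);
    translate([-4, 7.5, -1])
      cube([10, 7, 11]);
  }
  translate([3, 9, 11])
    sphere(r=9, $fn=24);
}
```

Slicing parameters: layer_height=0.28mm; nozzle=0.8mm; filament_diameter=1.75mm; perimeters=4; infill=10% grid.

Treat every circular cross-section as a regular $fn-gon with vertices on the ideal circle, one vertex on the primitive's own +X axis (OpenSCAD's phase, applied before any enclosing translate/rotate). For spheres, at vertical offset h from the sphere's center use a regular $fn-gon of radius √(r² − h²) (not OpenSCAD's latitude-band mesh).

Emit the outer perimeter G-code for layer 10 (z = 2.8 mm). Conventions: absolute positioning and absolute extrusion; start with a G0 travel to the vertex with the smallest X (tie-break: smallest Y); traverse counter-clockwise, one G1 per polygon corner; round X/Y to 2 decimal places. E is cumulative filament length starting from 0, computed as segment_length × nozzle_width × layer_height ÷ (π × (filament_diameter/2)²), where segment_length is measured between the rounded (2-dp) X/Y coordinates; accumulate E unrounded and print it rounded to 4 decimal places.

G0 X0.00 Y0.00 Z2.80
G1 X25.50 Y0.00 E2.3748
G1 X25.50 Y23.00 E4.5167
G1 X0.00 Y23.00 E6.8915
G1 X0.00 Y14.50 E7.6831
G1 X6.00 Y14.50 E8.2419
G1 X6.00 Y11.13 E8.5557
G1 X6.21 Y10.85 E8.5883
G1 X6.58 Y9.96 E8.6781
G1 X6.71 Y9.00 E8.7683
G1 X6.58 Y8.04 E8.8585
G1 X6.21 Y7.15 E8.9483
G1 X5.62 Y6.38 E9.0386
G1 X4.85 Y5.79 E9.1289
G1 X3.96 Y5.42 E9.2187
G1 X3.00 Y5.29 E9.3089
G1 X2.04 Y5.42 E9.3991
G1 X1.15 Y5.79 E9.4889
G1 X0.38 Y6.38 E9.5792
G1 X0.00 Y6.87 E9.6370
G1 X0.00 Y0.00 E10.2768

At z = 2.8 mm: the 25.5×23 cube contributes its full rectangle; the cube at (-4, 7.5) is present — its section is the full 10×7 rectangle; Subtracting the remaining from the first: starting from the 25.5×23 cube, the 10×7 cube at (-4, 7.5) partially overlaps it — only the 42.00 mm² overlap (of its 70.00 mm²) is removed, clipping the outline — 1 connected region; the sphere at (3, 9): section is a regular 24-gon, circumradius = √(r²−h²) = √(9²−8.2²) = 3.709; After the difference (first − rest): starting from that combined region, the r=9 sphere at (3, 9) partially overlaps it — only the 12.37 mm² overlap (of its 42.74 mm²) is removed, clipping the outline — 1 connected region. The outline is a single polygon with 20 vertices. Extrusion per mm of travel: 0.8 × 0.28 / (π × 0.875²) = 0.093128. Accumulating E over each segment gives final E = 10.2768.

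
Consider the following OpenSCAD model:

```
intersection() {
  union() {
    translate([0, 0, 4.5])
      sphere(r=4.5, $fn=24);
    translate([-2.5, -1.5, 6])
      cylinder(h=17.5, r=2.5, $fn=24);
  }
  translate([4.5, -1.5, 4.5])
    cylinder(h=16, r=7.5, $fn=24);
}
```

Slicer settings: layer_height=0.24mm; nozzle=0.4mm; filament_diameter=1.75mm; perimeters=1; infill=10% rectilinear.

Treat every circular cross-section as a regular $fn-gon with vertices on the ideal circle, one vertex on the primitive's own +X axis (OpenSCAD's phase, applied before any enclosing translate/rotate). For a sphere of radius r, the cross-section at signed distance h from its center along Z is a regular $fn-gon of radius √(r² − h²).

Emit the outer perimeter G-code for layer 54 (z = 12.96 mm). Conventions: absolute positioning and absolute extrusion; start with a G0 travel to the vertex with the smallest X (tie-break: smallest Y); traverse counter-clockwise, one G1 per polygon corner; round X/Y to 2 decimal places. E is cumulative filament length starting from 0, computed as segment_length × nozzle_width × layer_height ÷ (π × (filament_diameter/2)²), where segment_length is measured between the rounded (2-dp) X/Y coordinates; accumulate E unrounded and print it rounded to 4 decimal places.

At z = 12.96 mm: the sphere is not intersected at this z (|z−center|=8.460 > r=4.5); the r=2.5 cylinder at (-2.5, -1.5) gives a regular 24-gon of circumradius 2.5 (constant along its height); Combining (union): only the r=2.5 cylinder at (-2.5, -1.5) is present, so the union is just that shape — 1 connected region; the r=7.5 cylinder at (4.5, -1.5) gives a regular 24-gon of circumradius 7.5 (constant along its height); Taking the intersection: the r=7.5 cylinder at (4.5, -1.5) partially overlaps that combined region; clipping to the common part keeps 11.29 mm² — 1 connected region. The outline is a single polygon with 18 vertices. Extrusion per mm of travel: 0.4 × 0.24 / (π × 0.875²) = 0.039912. Accumulating E over each segment gives final E = 0.5180.

G0 X-3.00 Y-1.50 Z12.96
G1 X-2.74 Y-3.44 E0.0781
G1 X-2.51 Y-4.00 E0.1023
G1 X-2.50 Y-4.00 E0.1027
G1 X-1.85 Y-3.91 E0.1289
G1 X-1.25 Y-3.67 E0.1547
G1 X-0.73 Y-3.27 E0.1809
G1 X-0.33 Y-2.75 E0.2070
G1 X-0.09 Y-2.15 E0.2328
G1 X0.00 Y-1.50 E0.2590
G1 X-0.09 Y-0.85 E0.2852
G1 X-0.33 Y-0.25 E0.3110
G1 X-0.73 Y0.27 E0.3372
G1 X-1.25 Y0.67 E0.3634
G1 X-1.85 Y0.91 E0.3892
G1 X-2.50 Y1.00 E0.4154
G1 X-2.51 Y1.00 E0.4157
G1 X-2.74 Y0.44 E0.4399
G1 X-3.00 Y-1.50 E0.5180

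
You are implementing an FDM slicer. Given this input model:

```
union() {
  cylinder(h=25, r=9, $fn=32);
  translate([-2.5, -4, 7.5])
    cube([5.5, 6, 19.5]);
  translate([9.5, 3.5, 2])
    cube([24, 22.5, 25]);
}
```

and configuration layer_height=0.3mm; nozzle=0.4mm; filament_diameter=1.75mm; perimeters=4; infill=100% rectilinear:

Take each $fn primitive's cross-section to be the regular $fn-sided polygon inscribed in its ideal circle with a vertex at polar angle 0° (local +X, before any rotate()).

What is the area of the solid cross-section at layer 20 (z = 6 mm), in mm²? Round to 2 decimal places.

At z = 6 mm: the r=9 cylinder gives a regular 32-gon of circumradius 9 (constant along its height) (area = (32/2)·9.000²·sin(360°/32) = 252.84 mm²); the cube at (-2.5, -4) is absent (z outside [7.5, 27]); the cube at (9.5, 3.5) is present — its section is the full 24×22.5 rectangle (area 540.00 mm²); Taking the union: the 2 present regions are separate (no shared area or edge), so areas and boundary lengths simply add and each stays a separate island — area = 792.84 mm². Overall, the cross-section has 2 separate islands. Net area = 792.84 mm².

792.84 mm²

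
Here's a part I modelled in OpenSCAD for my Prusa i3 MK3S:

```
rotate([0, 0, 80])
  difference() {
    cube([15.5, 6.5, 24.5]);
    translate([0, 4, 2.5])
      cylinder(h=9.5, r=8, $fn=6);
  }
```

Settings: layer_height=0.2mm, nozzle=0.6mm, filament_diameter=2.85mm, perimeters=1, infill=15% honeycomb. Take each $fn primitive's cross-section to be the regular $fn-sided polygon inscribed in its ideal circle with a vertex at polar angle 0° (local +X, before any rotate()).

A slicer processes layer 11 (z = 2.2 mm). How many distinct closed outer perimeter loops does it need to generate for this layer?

1

At z = 2.2 mm: the cube (footprint 15.5×6.5) is included at this height; the cylinder at (0, 4) is not intersected at this z (z outside [2.5, 12]); Subtracting the remaining from the first: none of the subtracted shapes is present at this height, so the 15.5×6.5 cube is unchanged — 1 connected region; (whole slice rotated 80° about Z — lengths, areas and connectivity unchanged). The result has 1 disconnected region.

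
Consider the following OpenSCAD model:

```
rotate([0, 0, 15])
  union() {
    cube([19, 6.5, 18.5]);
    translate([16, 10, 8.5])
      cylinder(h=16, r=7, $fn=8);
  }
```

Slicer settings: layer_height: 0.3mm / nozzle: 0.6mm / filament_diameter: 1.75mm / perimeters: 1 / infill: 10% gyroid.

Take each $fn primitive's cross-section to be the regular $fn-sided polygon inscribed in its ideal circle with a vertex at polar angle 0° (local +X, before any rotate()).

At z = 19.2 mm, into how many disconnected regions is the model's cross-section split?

At z = 19.2 mm: the cube does not reach this height (z outside [0, 18.5]); the cylinder at (16, 10): section is a regular 8-gon, circumradius r=7; Merging all regions: only the r=7 cylinder at (16, 10) is present, so the union is just that shape — 1 connected region; (rotated 15° about Z; rotation is an isometry so areas/perimeters/island counts are preserved). The result has 1 disconnected region.

1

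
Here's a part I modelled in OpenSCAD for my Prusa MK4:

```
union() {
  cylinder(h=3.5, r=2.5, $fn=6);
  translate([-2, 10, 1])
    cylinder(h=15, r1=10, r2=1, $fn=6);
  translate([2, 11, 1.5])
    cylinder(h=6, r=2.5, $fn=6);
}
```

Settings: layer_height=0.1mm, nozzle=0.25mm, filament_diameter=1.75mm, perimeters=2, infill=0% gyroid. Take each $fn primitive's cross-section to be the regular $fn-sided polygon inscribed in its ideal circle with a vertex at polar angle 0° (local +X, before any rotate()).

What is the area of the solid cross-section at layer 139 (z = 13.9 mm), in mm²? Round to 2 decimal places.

At z = 13.9 mm: the cylinder does not reach this height (z outside [0, 3.5]); the cone at (-2, 10) (r1=10→r2=1) has section circumradius 2.260 here — a regular 6-gon (area = (6/2)·2.260²·sin(360°/6) = 13.27 mm²); the cylinder at (2, 11) does not reach this height (z outside [1.5, 7.5]); Combining (union): only the cone at (-2, 10) is present, so the union is just that shape — area = 13.27 mm². Overall, the cross-section is a single solid region. Net area = 13.27 mm².

13.27 mm²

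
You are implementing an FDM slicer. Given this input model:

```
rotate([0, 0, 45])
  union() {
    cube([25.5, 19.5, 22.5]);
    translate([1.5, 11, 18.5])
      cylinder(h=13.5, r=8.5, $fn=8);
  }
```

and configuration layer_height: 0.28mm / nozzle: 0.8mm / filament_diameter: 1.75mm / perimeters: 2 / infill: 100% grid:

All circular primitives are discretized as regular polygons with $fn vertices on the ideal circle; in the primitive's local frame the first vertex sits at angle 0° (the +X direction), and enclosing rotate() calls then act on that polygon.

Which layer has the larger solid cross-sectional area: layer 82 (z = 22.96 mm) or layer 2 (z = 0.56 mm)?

layer 2 (z = 0.56 mm)

Layer 82 (z = 22.96): the cube does not reach this height (z outside [0, 22.5]); the r=8.5 cylinder at (1.5, 11) contributes a regular 8-gon of circumradius 8.5 (area = (8/2)·8.500²·sin(360°/8) = 204.35 mm²); Combining (union): only the r=8.5 cylinder at (1.5, 11) is present, so the union is just that shape — area = 204.35 mm²; (rotated 45° about Z; rotation is an isometry so areas/perimeters/island counts are preserved). So its area = 204.35 mm². Layer 2 (z = 0.56): the cube (footprint 25.5×19.5) is included at this height (area 497.25 mm²); the cylinder at (1.5, 11) does not reach this height (z outside [18.5, 32]); Merging all regions: only the 25.5×19.5 cube is present, so the union is just that shape — area = 497.25 mm²; (whole slice rotated 45° about Z — lengths, areas and connectivity unchanged). So its area = 497.25 mm². Layer 2 is larger (497.25 vs 204.35 mm²).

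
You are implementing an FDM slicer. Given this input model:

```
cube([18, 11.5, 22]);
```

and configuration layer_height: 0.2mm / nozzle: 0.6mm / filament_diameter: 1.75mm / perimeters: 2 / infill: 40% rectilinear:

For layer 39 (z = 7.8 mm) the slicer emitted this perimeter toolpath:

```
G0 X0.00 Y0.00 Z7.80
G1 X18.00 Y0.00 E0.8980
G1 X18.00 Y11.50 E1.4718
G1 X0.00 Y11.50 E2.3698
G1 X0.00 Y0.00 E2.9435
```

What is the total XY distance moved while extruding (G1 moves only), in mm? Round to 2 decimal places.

59.00 mm

Sum the Euclidean lengths of each G1 segment: total = 59.00 mm.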